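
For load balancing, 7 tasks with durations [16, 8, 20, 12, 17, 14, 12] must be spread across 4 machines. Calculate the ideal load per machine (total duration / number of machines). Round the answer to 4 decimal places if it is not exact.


Total processing time = 16 + 8 + 20 + 12 + 17 + 14 + 12 = 99
Number of machines = 4
Ideal balanced load = 99 / 4 = 24.75

24.75


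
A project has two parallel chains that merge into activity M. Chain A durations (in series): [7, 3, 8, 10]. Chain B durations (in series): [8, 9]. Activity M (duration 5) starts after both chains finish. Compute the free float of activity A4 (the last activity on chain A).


ES(A4) = sum of predecessors on chain A = 18
EF(A4) = ES + duration = 18 + 10 = 28
Successor of A4 is M. ES(M) = max(sum(A), sum(B)) = max(28, 17) = 28
Free float = ES(successor) - EF(current) = 28 - 28 = 0

0


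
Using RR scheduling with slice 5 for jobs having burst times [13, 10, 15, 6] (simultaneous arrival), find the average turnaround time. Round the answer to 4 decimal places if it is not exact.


Time quantum = 5
Execution trace:
  J1 runs 5 units, time = 5
  J2 runs 5 units, time = 10
  J3 runs 5 units, time = 15
  J4 runs 5 units, time = 20
  J1 runs 5 units, time = 25
  J2 runs 5 units, time = 30
  J3 runs 5 units, time = 35
  J4 runs 1 units, time = 36
  J1 runs 3 units, time = 39
  J3 runs 5 units, time = 44
Finish times: [39, 30, 44, 36]
Average turnaround = 149/4 = 37.25

37.25


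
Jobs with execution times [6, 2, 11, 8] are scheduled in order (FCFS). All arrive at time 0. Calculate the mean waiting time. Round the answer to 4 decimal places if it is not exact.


FCFS order (as given): [6, 2, 11, 8]
Waiting times:
  Job 1: wait = 0
  Job 2: wait = 6
  Job 3: wait = 8
  Job 4: wait = 19
Sum of waiting times = 33
Average waiting time = 33/4 = 8.25

8.25


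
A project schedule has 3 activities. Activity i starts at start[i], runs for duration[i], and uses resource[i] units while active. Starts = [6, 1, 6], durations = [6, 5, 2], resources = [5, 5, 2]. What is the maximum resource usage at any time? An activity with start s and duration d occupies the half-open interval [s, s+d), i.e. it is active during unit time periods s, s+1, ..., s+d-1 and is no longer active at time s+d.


Each activity i is active on [start_i, start_i + duration_i).
Compute total resource usage per time slot:
  t=0: active resources = [], total = 0
  t=1: active resources = [5], total = 5
  t=2: active resources = [5], total = 5
  t=3: active resources = [5], total = 5
  t=4: active resources = [5], total = 5
  t=5: active resources = [5], total = 5
  t=6: active resources = [5, 2], total = 7
  t=7: active resources = [5, 2], total = 7
  t=8: active resources = [5], total = 5
  t=9: active resources = [5], total = 5
  t=10: active resources = [5], total = 5
  t=11: active resources = [5], total = 5
Peak resource demand = 7

7


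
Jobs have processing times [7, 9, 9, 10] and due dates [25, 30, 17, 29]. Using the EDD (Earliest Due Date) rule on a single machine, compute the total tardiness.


Sort by due date (EDD order): [(9, 17), (7, 25), (10, 29), (9, 30)]
Compute completion times and tardiness:
  Job 1: p=9, d=17, C=9, tardiness=max(0,9-17)=0
  Job 2: p=7, d=25, C=16, tardiness=max(0,16-25)=0
  Job 3: p=10, d=29, C=26, tardiness=max(0,26-29)=0
  Job 4: p=9, d=30, C=35, tardiness=max(0,35-30)=5
Total tardiness = 5

5


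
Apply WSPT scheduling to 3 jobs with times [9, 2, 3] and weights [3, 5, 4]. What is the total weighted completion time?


Compute p/w ratios and sort ascending (WSPT): [(2, 5), (3, 4), (9, 3)]
Compute weighted completion times:
  Job (p=2,w=5): C=2, w*C=5*2=10
  Job (p=3,w=4): C=5, w*C=4*5=20
  Job (p=9,w=3): C=14, w*C=3*14=42
Total weighted completion time = 72

72


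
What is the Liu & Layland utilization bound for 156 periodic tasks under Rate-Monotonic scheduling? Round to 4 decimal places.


Compute 2^(1/156) = 1.0044531370
Subtract 1: 1.0044531370 - 1 = 0.0044531370
Multiply by n: 156 * 0.0044531370 = 0.6946893720
Round to 4 dp: 0.6947

0.6947


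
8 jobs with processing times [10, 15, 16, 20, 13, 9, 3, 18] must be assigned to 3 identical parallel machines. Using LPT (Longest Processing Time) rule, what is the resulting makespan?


Sort jobs in decreasing order (LPT): [20, 18, 16, 15, 13, 10, 9, 3]
Assign each job to the least loaded machine:
  Machine 1: jobs [20, 10, 9], load = 39
  Machine 2: jobs [18, 13, 3], load = 34
  Machine 3: jobs [16, 15], load = 31
Makespan = max load = 39

39


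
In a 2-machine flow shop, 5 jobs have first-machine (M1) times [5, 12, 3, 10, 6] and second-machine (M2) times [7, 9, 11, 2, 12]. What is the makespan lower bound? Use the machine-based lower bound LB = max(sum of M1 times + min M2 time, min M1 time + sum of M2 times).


LB1 = sum(M1 times) + min(M2 times) = 36 + 2 = 38
LB2 = min(M1 times) + sum(M2 times) = 3 + 41 = 44
Lower bound = max(LB1, LB2) = max(38, 44) = 44

44


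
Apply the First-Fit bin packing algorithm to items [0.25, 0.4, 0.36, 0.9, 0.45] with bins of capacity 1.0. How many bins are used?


Place items sequentially using First-Fit:
  Item 0.25 -> new Bin 1
  Item 0.4 -> Bin 1 (now 0.65)
  Item 0.36 -> new Bin 2
  Item 0.9 -> new Bin 3
  Item 0.45 -> Bin 2 (now 0.81)
Total bins used = 3

3


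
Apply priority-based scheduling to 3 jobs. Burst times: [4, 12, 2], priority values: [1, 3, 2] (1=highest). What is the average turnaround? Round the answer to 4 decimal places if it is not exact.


Sort by priority (ascending = highest first):
Order: [(1, 4), (2, 2), (3, 12)]
Completion times:
  Priority 1, burst=4, C=4
  Priority 2, burst=2, C=6
  Priority 3, burst=12, C=18
Average turnaround = 28/3 = 9.3333

9.3333


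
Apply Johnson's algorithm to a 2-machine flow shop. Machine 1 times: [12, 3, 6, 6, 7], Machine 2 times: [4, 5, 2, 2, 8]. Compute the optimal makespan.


Apply Johnson's rule:
  Group 1 (a <= b): [(2, 3, 5), (5, 7, 8)]
  Group 2 (a > b): [(1, 12, 4), (3, 6, 2), (4, 6, 2)]
Optimal job order: [2, 5, 1, 3, 4]
Schedule:
  Job 2: M1 done at 3, M2 done at 8
  Job 5: M1 done at 10, M2 done at 18
  Job 1: M1 done at 22, M2 done at 26
  Job 3: M1 done at 28, M2 done at 30
  Job 4: M1 done at 34, M2 done at 36
Makespan = 36

36


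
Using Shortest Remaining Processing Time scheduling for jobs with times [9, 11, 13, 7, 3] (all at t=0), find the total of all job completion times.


Since all jobs arrive at t=0, SRPT equals SPT ordering.
SPT order: [3, 7, 9, 11, 13]
Completion times:
  Job 1: p=3, C=3
  Job 2: p=7, C=10
  Job 3: p=9, C=19
  Job 4: p=11, C=30
  Job 5: p=13, C=43
Total completion time = 3 + 10 + 19 + 30 + 43 = 105

105


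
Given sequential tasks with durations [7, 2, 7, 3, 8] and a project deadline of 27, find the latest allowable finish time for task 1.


LF(activity 1) = deadline - sum of successor durations
Successors: activities 2 through 5 with durations [2, 7, 3, 8]
Sum of successor durations = 20
LF = 27 - 20 = 7

7


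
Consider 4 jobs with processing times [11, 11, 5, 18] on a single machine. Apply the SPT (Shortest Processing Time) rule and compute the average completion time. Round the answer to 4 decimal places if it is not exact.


Sort jobs by processing time (SPT order): [5, 11, 11, 18]
Compute completion times sequentially:
  Job 1: processing = 5, completes at 5
  Job 2: processing = 11, completes at 16
  Job 3: processing = 11, completes at 27
  Job 4: processing = 18, completes at 45
Sum of completion times = 93
Average completion time = 93/4 = 23.25

23.25


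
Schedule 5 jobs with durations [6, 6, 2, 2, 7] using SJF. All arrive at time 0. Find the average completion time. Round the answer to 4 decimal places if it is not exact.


SJF order (ascending): [2, 2, 6, 6, 7]
Completion times:
  Job 1: burst=2, C=2
  Job 2: burst=2, C=4
  Job 3: burst=6, C=10
  Job 4: burst=6, C=16
  Job 5: burst=7, C=23
Average completion = 55/5 = 11.0

11.0


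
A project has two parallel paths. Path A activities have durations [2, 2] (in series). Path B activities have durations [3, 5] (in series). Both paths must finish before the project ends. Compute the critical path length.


Path A total = 2 + 2 = 4
Path B total = 3 + 5 = 8
Critical path = longest path = max(4, 8) = 8

8


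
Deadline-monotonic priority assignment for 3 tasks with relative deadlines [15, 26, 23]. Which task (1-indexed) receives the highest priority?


Sort tasks by relative deadline (ascending):
  Task 1: deadline = 15
  Task 3: deadline = 23
  Task 2: deadline = 26
Priority order (highest first): [1, 3, 2]
Highest priority task = 1

1


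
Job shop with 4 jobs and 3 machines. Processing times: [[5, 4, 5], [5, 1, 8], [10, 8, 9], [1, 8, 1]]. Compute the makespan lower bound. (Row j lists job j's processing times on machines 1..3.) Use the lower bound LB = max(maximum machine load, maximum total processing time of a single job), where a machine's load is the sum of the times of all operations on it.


Machine loads:
  Machine 1: 5 + 5 + 10 + 1 = 21
  Machine 2: 4 + 1 + 8 + 8 = 21
  Machine 3: 5 + 8 + 9 + 1 = 23
Max machine load = 23
Job totals:
  Job 1: 14
  Job 2: 14
  Job 3: 27
  Job 4: 10
Max job total = 27
Lower bound = max(23, 27) = 27

27


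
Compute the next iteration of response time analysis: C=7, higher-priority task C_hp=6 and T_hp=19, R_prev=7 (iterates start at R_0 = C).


R_next = C + ceil(R_prev / T_hp) * C_hp
ceil(7 / 19) = ceil(0.3684) = 1
Interference = 1 * 6 = 6
R_next = 7 + 6 = 13

13


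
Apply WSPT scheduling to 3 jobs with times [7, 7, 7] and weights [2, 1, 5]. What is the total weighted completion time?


Compute p/w ratios and sort ascending (WSPT): [(7, 5), (7, 2), (7, 1)]
Compute weighted completion times:
  Job (p=7,w=5): C=7, w*C=5*7=35
  Job (p=7,w=2): C=14, w*C=2*14=28
  Job (p=7,w=1): C=21, w*C=1*21=21
Total weighted completion time = 84

84


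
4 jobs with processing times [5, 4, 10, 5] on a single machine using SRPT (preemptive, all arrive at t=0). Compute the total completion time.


Since all jobs arrive at t=0, SRPT equals SPT ordering.
SPT order: [4, 5, 5, 10]
Completion times:
  Job 1: p=4, C=4
  Job 2: p=5, C=9
  Job 3: p=5, C=14
  Job 4: p=10, C=24
Total completion time = 4 + 9 + 14 + 24 = 51

51


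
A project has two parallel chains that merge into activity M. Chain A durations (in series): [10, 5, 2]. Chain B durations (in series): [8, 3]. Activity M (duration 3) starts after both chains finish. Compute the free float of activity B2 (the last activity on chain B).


ES(B2) = sum of predecessors on chain B = 8
EF(B2) = ES + duration = 8 + 3 = 11
Successor of B2 is M. ES(M) = max(sum(A), sum(B)) = max(17, 11) = 17
Free float = ES(successor) - EF(current) = 17 - 11 = 6

6


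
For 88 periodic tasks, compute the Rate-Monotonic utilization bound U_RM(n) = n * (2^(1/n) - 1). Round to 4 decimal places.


Compute 2^(1/88) = 1.0079077751
Subtract 1: 1.0079077751 - 1 = 0.0079077751
Multiply by n: 88 * 0.0079077751 = 0.6958842088
Round to 4 dp: 0.6959

0.6959


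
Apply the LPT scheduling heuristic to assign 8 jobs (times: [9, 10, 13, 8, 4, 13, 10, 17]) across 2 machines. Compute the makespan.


Sort jobs in decreasing order (LPT): [17, 13, 13, 10, 10, 9, 8, 4]
Assign each job to the least loaded machine:
  Machine 1: jobs [17, 10, 9, 8], load = 44
  Machine 2: jobs [13, 13, 10, 4], load = 40
Makespan = max load = 44

44


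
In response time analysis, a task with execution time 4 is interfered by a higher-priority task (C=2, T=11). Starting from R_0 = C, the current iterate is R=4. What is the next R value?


R_next = C + ceil(R_prev / T_hp) * C_hp
ceil(4 / 11) = ceil(0.3636) = 1
Interference = 1 * 2 = 2
R_next = 4 + 2 = 6

6


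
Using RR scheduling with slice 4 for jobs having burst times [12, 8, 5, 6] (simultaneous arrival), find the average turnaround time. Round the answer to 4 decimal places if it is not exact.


Time quantum = 4
Execution trace:
  J1 runs 4 units, time = 4
  J2 runs 4 units, time = 8
  J3 runs 4 units, time = 12
  J4 runs 4 units, time = 16
  J1 runs 4 units, time = 20
  J2 runs 4 units, time = 24
  J3 runs 1 units, time = 25
  J4 runs 2 units, time = 27
  J1 runs 4 units, time = 31
Finish times: [31, 24, 25, 27]
Average turnaround = 107/4 = 26.75

26.75


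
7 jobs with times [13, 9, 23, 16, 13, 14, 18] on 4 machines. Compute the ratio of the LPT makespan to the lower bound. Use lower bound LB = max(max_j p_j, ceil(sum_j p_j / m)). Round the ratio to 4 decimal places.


LPT order: [23, 18, 16, 14, 13, 13, 9]
Machine loads after assignment: [23, 27, 29, 27]
LPT makespan = 29
Lower bound = max(max_job, ceil(total/4)) = max(23, 27) = 27
Ratio = 29 / 27 = 1.0741

1.0741


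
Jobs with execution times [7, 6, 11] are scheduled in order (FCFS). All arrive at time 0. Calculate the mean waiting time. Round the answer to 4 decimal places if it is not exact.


FCFS order (as given): [7, 6, 11]
Waiting times:
  Job 1: wait = 0
  Job 2: wait = 7
  Job 3: wait = 13
Sum of waiting times = 20
Average waiting time = 20/3 = 6.6667

6.6667


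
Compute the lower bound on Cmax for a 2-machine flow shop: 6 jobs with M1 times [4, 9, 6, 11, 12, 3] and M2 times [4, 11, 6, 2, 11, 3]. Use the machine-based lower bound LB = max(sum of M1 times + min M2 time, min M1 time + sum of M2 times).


LB1 = sum(M1 times) + min(M2 times) = 45 + 2 = 47
LB2 = min(M1 times) + sum(M2 times) = 3 + 37 = 40
Lower bound = max(LB1, LB2) = max(47, 40) = 47

47


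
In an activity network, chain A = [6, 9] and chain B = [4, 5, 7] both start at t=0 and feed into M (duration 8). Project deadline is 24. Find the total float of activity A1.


Forward pass: ES(A1) = sum of predecessors on chain A = 0
EF = ES + duration = 0 + 6 = 6
Backward pass: LF(M) = deadline = 24; LS(M) = 24 - 8 = 16
LF(A1) = LS(M) - sum(successors on chain A) = 16 - 9 = 7
LS = LF - duration = 7 - 6 = 1
Total float = LS - ES = 1 - 0 = 1

1


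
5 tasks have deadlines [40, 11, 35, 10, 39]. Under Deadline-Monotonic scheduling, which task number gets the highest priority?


Sort tasks by relative deadline (ascending):
  Task 4: deadline = 10
  Task 2: deadline = 11
  Task 3: deadline = 35
  Task 5: deadline = 39
  Task 1: deadline = 40
Priority order (highest first): [4, 2, 3, 5, 1]
Highest priority task = 4

4


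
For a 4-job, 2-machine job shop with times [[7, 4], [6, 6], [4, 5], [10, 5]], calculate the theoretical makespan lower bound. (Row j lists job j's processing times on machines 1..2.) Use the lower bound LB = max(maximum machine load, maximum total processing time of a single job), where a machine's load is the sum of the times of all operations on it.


Machine loads:
  Machine 1: 7 + 6 + 4 + 10 = 27
  Machine 2: 4 + 6 + 5 + 5 = 20
Max machine load = 27
Job totals:
  Job 1: 11
  Job 2: 12
  Job 3: 9
  Job 4: 15
Max job total = 15
Lower bound = max(27, 15) = 27

27


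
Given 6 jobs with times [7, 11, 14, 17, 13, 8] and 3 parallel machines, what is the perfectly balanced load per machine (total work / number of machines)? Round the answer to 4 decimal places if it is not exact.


Total processing time = 7 + 11 + 14 + 17 + 13 + 8 = 70
Number of machines = 3
Ideal balanced load = 70 / 3 = 23.3333

23.3333


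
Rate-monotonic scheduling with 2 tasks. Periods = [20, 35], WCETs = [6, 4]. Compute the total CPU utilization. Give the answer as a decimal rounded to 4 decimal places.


Compute individual utilizations (exact fractions):
  Task 1: C/T = 6/20 = 3/10 (approx. 0.3)
  Task 2: C/T = 4/35 (approx. 0.1143)
Total utilization U = 3/10 + 4/35 = 29/70
Rounded to 4 decimal places: U = 0.4143
RM (Liu & Layland) bound for 2 tasks = 0.828427; compare with U = 29/70 (approx. 0.414286)
U <= bound, so schedulable by RM sufficient condition.

0.4143


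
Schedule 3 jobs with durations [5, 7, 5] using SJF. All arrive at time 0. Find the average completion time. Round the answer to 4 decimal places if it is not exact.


SJF order (ascending): [5, 5, 7]
Completion times:
  Job 1: burst=5, C=5
  Job 2: burst=5, C=10
  Job 3: burst=7, C=17
Average completion = 32/3 = 10.6667

10.6667


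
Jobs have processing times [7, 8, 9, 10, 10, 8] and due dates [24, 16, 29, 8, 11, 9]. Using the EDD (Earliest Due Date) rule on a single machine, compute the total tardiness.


Sort by due date (EDD order): [(10, 8), (8, 9), (10, 11), (8, 16), (7, 24), (9, 29)]
Compute completion times and tardiness:
  Job 1: p=10, d=8, C=10, tardiness=max(0,10-8)=2
  Job 2: p=8, d=9, C=18, tardiness=max(0,18-9)=9
  Job 3: p=10, d=11, C=28, tardiness=max(0,28-11)=17
  Job 4: p=8, d=16, C=36, tardiness=max(0,36-16)=20
  Job 5: p=7, d=24, C=43, tardiness=max(0,43-24)=19
  Job 6: p=9, d=29, C=52, tardiness=max(0,52-29)=23
Total tardiness = 90

90


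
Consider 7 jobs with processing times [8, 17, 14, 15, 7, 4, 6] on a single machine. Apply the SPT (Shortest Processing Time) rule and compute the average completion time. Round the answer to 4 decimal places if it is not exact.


Sort jobs by processing time (SPT order): [4, 6, 7, 8, 14, 15, 17]
Compute completion times sequentially:
  Job 1: processing = 4, completes at 4
  Job 2: processing = 6, completes at 10
  Job 3: processing = 7, completes at 17
  Job 4: processing = 8, completes at 25
  Job 5: processing = 14, completes at 39
  Job 6: processing = 15, completes at 54
  Job 7: processing = 17, completes at 71
Sum of completion times = 220
Average completion time = 220/7 = 31.4286

31.4286


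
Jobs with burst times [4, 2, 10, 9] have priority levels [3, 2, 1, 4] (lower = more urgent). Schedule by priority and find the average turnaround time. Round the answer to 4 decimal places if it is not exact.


Sort by priority (ascending = highest first):
Order: [(1, 10), (2, 2), (3, 4), (4, 9)]
Completion times:
  Priority 1, burst=10, C=10
  Priority 2, burst=2, C=12
  Priority 3, burst=4, C=16
  Priority 4, burst=9, C=25
Average turnaround = 63/4 = 15.75

15.75


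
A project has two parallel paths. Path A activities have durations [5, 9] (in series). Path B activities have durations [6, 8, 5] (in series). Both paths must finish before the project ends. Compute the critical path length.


Path A total = 5 + 9 = 14
Path B total = 6 + 8 + 5 = 19
Critical path = longest path = max(14, 19) = 19

19


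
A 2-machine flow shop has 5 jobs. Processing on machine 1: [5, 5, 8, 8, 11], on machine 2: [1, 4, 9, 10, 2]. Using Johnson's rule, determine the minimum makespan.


Apply Johnson's rule:
  Group 1 (a <= b): [(3, 8, 9), (4, 8, 10)]
  Group 2 (a > b): [(2, 5, 4), (5, 11, 2), (1, 5, 1)]
Optimal job order: [3, 4, 2, 5, 1]
Schedule:
  Job 3: M1 done at 8, M2 done at 17
  Job 4: M1 done at 16, M2 done at 27
  Job 2: M1 done at 21, M2 done at 31
  Job 5: M1 done at 32, M2 done at 34
  Job 1: M1 done at 37, M2 done at 38
Makespan = 38

38


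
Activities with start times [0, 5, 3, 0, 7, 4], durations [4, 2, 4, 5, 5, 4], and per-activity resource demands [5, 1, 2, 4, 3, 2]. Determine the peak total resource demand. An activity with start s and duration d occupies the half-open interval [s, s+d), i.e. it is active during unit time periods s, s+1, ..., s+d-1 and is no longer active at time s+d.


Each activity i is active on [start_i, start_i + duration_i).
Compute total resource usage per time slot:
  t=0: active resources = [5, 4], total = 9
  t=1: active resources = [5, 4], total = 9
  t=2: active resources = [5, 4], total = 9
  t=3: active resources = [5, 2, 4], total = 11
  t=4: active resources = [2, 4, 2], total = 8
  t=5: active resources = [1, 2, 2], total = 5
  t=6: active resources = [1, 2, 2], total = 5
  t=7: active resources = [3, 2], total = 5
  t=8: active resources = [3], total = 3
  t=9: active resources = [3], total = 3
  t=10: active resources = [3], total = 3
  t=11: active resources = [3], total = 3
Peak resource demand = 11

11


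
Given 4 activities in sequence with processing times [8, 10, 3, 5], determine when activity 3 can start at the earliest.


Activity 3 starts after activities 1 through 2 complete.
Predecessor durations: [8, 10]
ES = 8 + 10 = 18

18


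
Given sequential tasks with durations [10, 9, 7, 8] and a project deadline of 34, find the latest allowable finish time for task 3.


LF(activity 3) = deadline - sum of successor durations
Successors: activities 4 through 4 with durations [8]
Sum of successor durations = 8
LF = 34 - 8 = 26

26


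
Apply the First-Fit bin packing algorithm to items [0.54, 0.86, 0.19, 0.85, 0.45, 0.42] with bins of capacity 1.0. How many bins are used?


Place items sequentially using First-Fit:
  Item 0.54 -> new Bin 1
  Item 0.86 -> new Bin 2
  Item 0.19 -> Bin 1 (now 0.73)
  Item 0.85 -> new Bin 3
  Item 0.45 -> new Bin 4
  Item 0.42 -> Bin 4 (now 0.87)
Total bins used = 4

4


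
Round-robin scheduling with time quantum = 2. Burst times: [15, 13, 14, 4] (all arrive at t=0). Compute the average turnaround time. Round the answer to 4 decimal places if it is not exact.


Time quantum = 2
Execution trace:
  J1 runs 2 units, time = 2
  J2 runs 2 units, time = 4
  J3 runs 2 units, time = 6
  J4 runs 2 units, time = 8
  J1 runs 2 units, time = 10
  J2 runs 2 units, time = 12
  J3 runs 2 units, time = 14
  J4 runs 2 units, time = 16
  J1 runs 2 units, time = 18
  J2 runs 2 units, time = 20
  J3 runs 2 units, time = 22
  J1 runs 2 units, time = 24
  J2 runs 2 units, time = 26
  J3 runs 2 units, time = 28
  J1 runs 2 units, time = 30
  J2 runs 2 units, time = 32
  J3 runs 2 units, time = 34
  J1 runs 2 units, time = 36
  J2 runs 2 units, time = 38
  J3 runs 2 units, time = 40
  J1 runs 2 units, time = 42
  J2 runs 1 units, time = 43
  J3 runs 2 units, time = 45
  J1 runs 1 units, time = 46
Finish times: [46, 43, 45, 16]
Average turnaround = 150/4 = 37.5

37.5


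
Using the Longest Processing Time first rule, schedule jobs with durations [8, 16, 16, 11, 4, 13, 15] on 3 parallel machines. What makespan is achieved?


Sort jobs in decreasing order (LPT): [16, 16, 15, 13, 11, 8, 4]
Assign each job to the least loaded machine:
  Machine 1: jobs [16, 11], load = 27
  Machine 2: jobs [16, 8, 4], load = 28
  Machine 3: jobs [15, 13], load = 28
Makespan = max load = 28

28


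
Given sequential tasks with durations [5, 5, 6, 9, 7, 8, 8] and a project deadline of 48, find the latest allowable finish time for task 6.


LF(activity 6) = deadline - sum of successor durations
Successors: activities 7 through 7 with durations [8]
Sum of successor durations = 8
LF = 48 - 8 = 40

40


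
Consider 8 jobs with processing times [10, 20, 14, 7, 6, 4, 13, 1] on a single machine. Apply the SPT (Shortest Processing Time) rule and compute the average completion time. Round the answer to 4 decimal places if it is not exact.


Sort jobs by processing time (SPT order): [1, 4, 6, 7, 10, 13, 14, 20]
Compute completion times sequentially:
  Job 1: processing = 1, completes at 1
  Job 2: processing = 4, completes at 5
  Job 3: processing = 6, completes at 11
  Job 4: processing = 7, completes at 18
  Job 5: processing = 10, completes at 28
  Job 6: processing = 13, completes at 41
  Job 7: processing = 14, completes at 55
  Job 8: processing = 20, completes at 75
Sum of completion times = 234
Average completion time = 234/8 = 29.25

29.25


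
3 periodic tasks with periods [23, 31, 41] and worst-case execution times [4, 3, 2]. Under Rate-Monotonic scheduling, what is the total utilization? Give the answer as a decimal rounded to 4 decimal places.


Compute individual utilizations (exact fractions):
  Task 1: C/T = 4/23 (approx. 0.1739)
  Task 2: C/T = 3/31 (approx. 0.0968)
  Task 3: C/T = 2/41 (approx. 0.0488)
Total utilization U = 4/23 + 3/31 + 2/41 = 9339/29233
Rounded to 4 decimal places: U = 0.3195
RM (Liu & Layland) bound for 3 tasks = 0.779763; compare with U = 9339/29233 (approx. 0.319468)
U <= bound, so schedulable by RM sufficient condition.

0.3195


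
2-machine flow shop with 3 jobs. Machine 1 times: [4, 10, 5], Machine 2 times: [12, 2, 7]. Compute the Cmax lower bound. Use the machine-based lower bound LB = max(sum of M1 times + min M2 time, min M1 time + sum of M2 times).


LB1 = sum(M1 times) + min(M2 times) = 19 + 2 = 21
LB2 = min(M1 times) + sum(M2 times) = 4 + 21 = 25
Lower bound = max(LB1, LB2) = max(21, 25) = 25

25


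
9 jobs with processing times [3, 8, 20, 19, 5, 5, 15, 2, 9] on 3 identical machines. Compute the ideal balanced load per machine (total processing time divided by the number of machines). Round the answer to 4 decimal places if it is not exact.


Total processing time = 3 + 8 + 20 + 19 + 5 + 5 + 15 + 2 + 9 = 86
Number of machines = 3
Ideal balanced load = 86 / 3 = 28.6667

28.6667


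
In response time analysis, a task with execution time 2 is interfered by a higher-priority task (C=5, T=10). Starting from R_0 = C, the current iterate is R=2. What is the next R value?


R_next = C + ceil(R_prev / T_hp) * C_hp
ceil(2 / 10) = ceil(0.2) = 1
Interference = 1 * 5 = 5
R_next = 2 + 5 = 7

7


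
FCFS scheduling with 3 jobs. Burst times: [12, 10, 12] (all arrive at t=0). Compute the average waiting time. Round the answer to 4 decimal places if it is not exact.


FCFS order (as given): [12, 10, 12]
Waiting times:
  Job 1: wait = 0
  Job 2: wait = 12
  Job 3: wait = 22
Sum of waiting times = 34
Average waiting time = 34/3 = 11.3333

11.3333


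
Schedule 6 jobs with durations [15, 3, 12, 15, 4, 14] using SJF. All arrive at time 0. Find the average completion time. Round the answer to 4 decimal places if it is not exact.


SJF order (ascending): [3, 4, 12, 14, 15, 15]
Completion times:
  Job 1: burst=3, C=3
  Job 2: burst=4, C=7
  Job 3: burst=12, C=19
  Job 4: burst=14, C=33
  Job 5: burst=15, C=48
  Job 6: burst=15, C=63
Average completion = 173/6 = 28.8333

28.8333


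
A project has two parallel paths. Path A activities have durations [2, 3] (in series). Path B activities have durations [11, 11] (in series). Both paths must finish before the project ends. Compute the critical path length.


Path A total = 2 + 3 = 5
Path B total = 11 + 11 = 22
Critical path = longest path = max(5, 22) = 22

22


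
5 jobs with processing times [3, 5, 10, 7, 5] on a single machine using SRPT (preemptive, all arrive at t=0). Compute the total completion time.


Since all jobs arrive at t=0, SRPT equals SPT ordering.
SPT order: [3, 5, 5, 7, 10]
Completion times:
  Job 1: p=3, C=3
  Job 2: p=5, C=8
  Job 3: p=5, C=13
  Job 4: p=7, C=20
  Job 5: p=10, C=30
Total completion time = 3 + 8 + 13 + 20 + 30 = 74

74


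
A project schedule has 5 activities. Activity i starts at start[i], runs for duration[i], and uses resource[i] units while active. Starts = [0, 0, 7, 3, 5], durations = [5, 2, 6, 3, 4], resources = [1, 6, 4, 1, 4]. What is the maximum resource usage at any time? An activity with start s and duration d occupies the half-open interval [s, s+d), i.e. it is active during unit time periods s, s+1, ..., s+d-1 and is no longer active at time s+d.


Each activity i is active on [start_i, start_i + duration_i).
Compute total resource usage per time slot:
  t=0: active resources = [1, 6], total = 7
  t=1: active resources = [1, 6], total = 7
  t=2: active resources = [1], total = 1
  t=3: active resources = [1, 1], total = 2
  t=4: active resources = [1, 1], total = 2
  t=5: active resources = [1, 4], total = 5
  t=6: active resources = [4], total = 4
  t=7: active resources = [4, 4], total = 8
  t=8: active resources = [4, 4], total = 8
  t=9: active resources = [4], total = 4
  t=10: active resources = [4], total = 4
  t=11: active resources = [4], total = 4
  t=12: active resources = [4], total = 4
Peak resource demand = 8

8


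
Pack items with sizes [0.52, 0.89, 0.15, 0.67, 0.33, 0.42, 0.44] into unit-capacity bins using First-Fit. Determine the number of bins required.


Place items sequentially using First-Fit:
  Item 0.52 -> new Bin 1
  Item 0.89 -> new Bin 2
  Item 0.15 -> Bin 1 (now 0.67)
  Item 0.67 -> new Bin 3
  Item 0.33 -> Bin 1 (now 1.0)
  Item 0.42 -> new Bin 4
  Item 0.44 -> Bin 4 (now 0.86)
Total bins used = 4

4


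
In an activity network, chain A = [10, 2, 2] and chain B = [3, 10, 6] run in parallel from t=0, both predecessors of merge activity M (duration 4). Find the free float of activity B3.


ES(B3) = sum of predecessors on chain B = 13
EF(B3) = ES + duration = 13 + 6 = 19
Successor of B3 is M. ES(M) = max(sum(A), sum(B)) = max(14, 19) = 19
Free float = ES(successor) - EF(current) = 19 - 19 = 0

0


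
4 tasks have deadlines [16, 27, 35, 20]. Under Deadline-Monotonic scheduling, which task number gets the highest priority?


Sort tasks by relative deadline (ascending):
  Task 1: deadline = 16
  Task 4: deadline = 20
  Task 2: deadline = 27
  Task 3: deadline = 35
Priority order (highest first): [1, 4, 2, 3]
Highest priority task = 1

1


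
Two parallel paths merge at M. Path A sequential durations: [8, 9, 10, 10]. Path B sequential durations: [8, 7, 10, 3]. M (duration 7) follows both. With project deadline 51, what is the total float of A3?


Forward pass: ES(A3) = sum of predecessors on chain A = 17
EF = ES + duration = 17 + 10 = 27
Backward pass: LF(M) = deadline = 51; LS(M) = 51 - 7 = 44
LF(A3) = LS(M) - sum(successors on chain A) = 44 - 10 = 34
LS = LF - duration = 34 - 10 = 24
Total float = LS - ES = 24 - 17 = 7

7


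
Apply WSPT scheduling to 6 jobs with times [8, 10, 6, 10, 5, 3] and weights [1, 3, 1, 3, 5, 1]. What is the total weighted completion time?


Compute p/w ratios and sort ascending (WSPT): [(5, 5), (3, 1), (10, 3), (10, 3), (6, 1), (8, 1)]
Compute weighted completion times:
  Job (p=5,w=5): C=5, w*C=5*5=25
  Job (p=3,w=1): C=8, w*C=1*8=8
  Job (p=10,w=3): C=18, w*C=3*18=54
  Job (p=10,w=3): C=28, w*C=3*28=84
  Job (p=6,w=1): C=34, w*C=1*34=34
  Job (p=8,w=1): C=42, w*C=1*42=42
Total weighted completion time = 247

247


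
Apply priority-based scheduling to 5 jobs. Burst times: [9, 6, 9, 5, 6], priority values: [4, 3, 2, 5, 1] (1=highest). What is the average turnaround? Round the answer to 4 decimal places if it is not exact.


Sort by priority (ascending = highest first):
Order: [(1, 6), (2, 9), (3, 6), (4, 9), (5, 5)]
Completion times:
  Priority 1, burst=6, C=6
  Priority 2, burst=9, C=15
  Priority 3, burst=6, C=21
  Priority 4, burst=9, C=30
  Priority 5, burst=5, C=35
Average turnaround = 107/5 = 21.4

21.4


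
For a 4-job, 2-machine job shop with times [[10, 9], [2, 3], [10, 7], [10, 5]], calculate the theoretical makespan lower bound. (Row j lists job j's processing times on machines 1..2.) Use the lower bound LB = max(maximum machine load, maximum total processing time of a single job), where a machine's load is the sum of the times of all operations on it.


Machine loads:
  Machine 1: 10 + 2 + 10 + 10 = 32
  Machine 2: 9 + 3 + 7 + 5 = 24
Max machine load = 32
Job totals:
  Job 1: 19
  Job 2: 5
  Job 3: 17
  Job 4: 15
Max job total = 19
Lower bound = max(32, 19) = 32

32


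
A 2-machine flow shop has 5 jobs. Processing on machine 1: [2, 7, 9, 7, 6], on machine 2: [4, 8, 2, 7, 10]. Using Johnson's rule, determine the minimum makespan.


Apply Johnson's rule:
  Group 1 (a <= b): [(1, 2, 4), (5, 6, 10), (2, 7, 8), (4, 7, 7)]
  Group 2 (a > b): [(3, 9, 2)]
Optimal job order: [1, 5, 2, 4, 3]
Schedule:
  Job 1: M1 done at 2, M2 done at 6
  Job 5: M1 done at 8, M2 done at 18
  Job 2: M1 done at 15, M2 done at 26
  Job 4: M1 done at 22, M2 done at 33
  Job 3: M1 done at 31, M2 done at 35
Makespan = 35

35


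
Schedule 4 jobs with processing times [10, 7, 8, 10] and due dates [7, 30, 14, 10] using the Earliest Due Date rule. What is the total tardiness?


Sort by due date (EDD order): [(10, 7), (10, 10), (8, 14), (7, 30)]
Compute completion times and tardiness:
  Job 1: p=10, d=7, C=10, tardiness=max(0,10-7)=3
  Job 2: p=10, d=10, C=20, tardiness=max(0,20-10)=10
  Job 3: p=8, d=14, C=28, tardiness=max(0,28-14)=14
  Job 4: p=7, d=30, C=35, tardiness=max(0,35-30)=5
Total tardiness = 32

32


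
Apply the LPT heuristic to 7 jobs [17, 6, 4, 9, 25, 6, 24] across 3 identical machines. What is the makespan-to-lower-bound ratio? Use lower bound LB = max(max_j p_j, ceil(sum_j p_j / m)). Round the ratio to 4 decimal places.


LPT order: [25, 24, 17, 9, 6, 6, 4]
Machine loads after assignment: [31, 30, 30]
LPT makespan = 31
Lower bound = max(max_job, ceil(total/3)) = max(25, 31) = 31
Ratio = 31 / 31 = 1.0

1.0


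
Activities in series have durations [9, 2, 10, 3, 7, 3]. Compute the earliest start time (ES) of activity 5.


Activity 5 starts after activities 1 through 4 complete.
Predecessor durations: [9, 2, 10, 3]
ES = 9 + 2 + 10 + 3 = 24

24


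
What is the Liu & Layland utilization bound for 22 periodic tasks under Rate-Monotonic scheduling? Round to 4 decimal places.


Compute 2^(1/22) = 1.0320082797
Subtract 1: 1.0320082797 - 1 = 0.0320082797
Multiply by n: 22 * 0.0320082797 = 0.7041821534
Round to 4 dp: 0.7042

0.7042


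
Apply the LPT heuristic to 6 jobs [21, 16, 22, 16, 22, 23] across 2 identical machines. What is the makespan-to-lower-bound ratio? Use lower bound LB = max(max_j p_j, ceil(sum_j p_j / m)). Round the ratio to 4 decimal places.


LPT order: [23, 22, 22, 21, 16, 16]
Machine loads after assignment: [60, 60]
LPT makespan = 60
Lower bound = max(max_job, ceil(total/2)) = max(23, 60) = 60
Ratio = 60 / 60 = 1.0

1.0


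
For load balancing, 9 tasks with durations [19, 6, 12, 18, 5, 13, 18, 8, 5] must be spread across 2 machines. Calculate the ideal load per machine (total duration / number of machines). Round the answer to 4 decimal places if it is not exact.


Total processing time = 19 + 6 + 12 + 18 + 5 + 13 + 18 + 8 + 5 = 104
Number of machines = 2
Ideal balanced load = 104 / 2 = 52.0

52.0


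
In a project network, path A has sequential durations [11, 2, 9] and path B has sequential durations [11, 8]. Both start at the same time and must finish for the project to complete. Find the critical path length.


Path A total = 11 + 2 + 9 = 22
Path B total = 11 + 8 = 19
Critical path = longest path = max(22, 19) = 22

22


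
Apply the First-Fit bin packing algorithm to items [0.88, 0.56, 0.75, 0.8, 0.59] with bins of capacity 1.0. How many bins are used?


Place items sequentially using First-Fit:
  Item 0.88 -> new Bin 1
  Item 0.56 -> new Bin 2
  Item 0.75 -> new Bin 3
  Item 0.8 -> new Bin 4
  Item 0.59 -> new Bin 5
Total bins used = 5

5


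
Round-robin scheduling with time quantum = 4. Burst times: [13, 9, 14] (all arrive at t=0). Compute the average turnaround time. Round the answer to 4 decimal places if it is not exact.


Time quantum = 4
Execution trace:
  J1 runs 4 units, time = 4
  J2 runs 4 units, time = 8
  J3 runs 4 units, time = 12
  J1 runs 4 units, time = 16
  J2 runs 4 units, time = 20
  J3 runs 4 units, time = 24
  J1 runs 4 units, time = 28
  J2 runs 1 units, time = 29
  J3 runs 4 units, time = 33
  J1 runs 1 units, time = 34
  J3 runs 2 units, time = 36
Finish times: [34, 29, 36]
Average turnaround = 99/3 = 33.0

33.0


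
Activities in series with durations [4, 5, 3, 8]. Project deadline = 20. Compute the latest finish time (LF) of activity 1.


LF(activity 1) = deadline - sum of successor durations
Successors: activities 2 through 4 with durations [5, 3, 8]
Sum of successor durations = 16
LF = 20 - 16 = 4

4


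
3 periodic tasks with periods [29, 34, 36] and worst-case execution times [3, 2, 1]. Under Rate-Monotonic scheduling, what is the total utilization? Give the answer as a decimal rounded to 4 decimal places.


Compute individual utilizations (exact fractions):
  Task 1: C/T = 3/29 (approx. 0.1034)
  Task 2: C/T = 2/34 = 1/17 (approx. 0.0588)
  Task 3: C/T = 1/36 (approx. 0.0278)
Total utilization U = 3/29 + 1/17 + 1/36 = 3373/17748
Rounded to 4 decimal places: U = 0.1900
RM (Liu & Layland) bound for 3 tasks = 0.779763; compare with U = 3373/17748 (approx. 0.190050)
U <= bound, so schedulable by RM sufficient condition.

0.1900


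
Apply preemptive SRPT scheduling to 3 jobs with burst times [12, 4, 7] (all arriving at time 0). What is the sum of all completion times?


Since all jobs arrive at t=0, SRPT equals SPT ordering.
SPT order: [4, 7, 12]
Completion times:
  Job 1: p=4, C=4
  Job 2: p=7, C=11
  Job 3: p=12, C=23
Total completion time = 4 + 11 + 23 = 38

38


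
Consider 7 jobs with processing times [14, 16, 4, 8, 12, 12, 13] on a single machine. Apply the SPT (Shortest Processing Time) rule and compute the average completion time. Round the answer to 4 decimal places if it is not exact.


Sort jobs by processing time (SPT order): [4, 8, 12, 12, 13, 14, 16]
Compute completion times sequentially:
  Job 1: processing = 4, completes at 4
  Job 2: processing = 8, completes at 12
  Job 3: processing = 12, completes at 24
  Job 4: processing = 12, completes at 36
  Job 5: processing = 13, completes at 49
  Job 6: processing = 14, completes at 63
  Job 7: processing = 16, completes at 79
Sum of completion times = 267
Average completion time = 267/7 = 38.1429

38.1429


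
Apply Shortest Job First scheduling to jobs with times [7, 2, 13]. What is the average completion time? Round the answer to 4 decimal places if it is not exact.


SJF order (ascending): [2, 7, 13]
Completion times:
  Job 1: burst=2, C=2
  Job 2: burst=7, C=9
  Job 3: burst=13, C=22
Average completion = 33/3 = 11.0

11.0


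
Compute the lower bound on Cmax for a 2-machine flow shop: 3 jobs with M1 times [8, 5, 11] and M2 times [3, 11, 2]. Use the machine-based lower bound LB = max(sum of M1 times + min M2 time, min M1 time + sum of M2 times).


LB1 = sum(M1 times) + min(M2 times) = 24 + 2 = 26
LB2 = min(M1 times) + sum(M2 times) = 5 + 16 = 21
Lower bound = max(LB1, LB2) = max(26, 21) = 26

26


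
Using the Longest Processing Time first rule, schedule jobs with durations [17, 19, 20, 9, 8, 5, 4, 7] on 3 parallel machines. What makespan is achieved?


Sort jobs in decreasing order (LPT): [20, 19, 17, 9, 8, 7, 5, 4]
Assign each job to the least loaded machine:
  Machine 1: jobs [20, 7, 4], load = 31
  Machine 2: jobs [19, 8], load = 27
  Machine 3: jobs [17, 9, 5], load = 31
Makespan = max load = 31

31


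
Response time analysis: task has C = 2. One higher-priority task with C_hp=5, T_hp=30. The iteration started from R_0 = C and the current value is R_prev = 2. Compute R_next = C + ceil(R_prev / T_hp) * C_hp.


R_next = C + ceil(R_prev / T_hp) * C_hp
ceil(2 / 30) = ceil(0.0667) = 1
Interference = 1 * 5 = 5
R_next = 2 + 5 = 7

7


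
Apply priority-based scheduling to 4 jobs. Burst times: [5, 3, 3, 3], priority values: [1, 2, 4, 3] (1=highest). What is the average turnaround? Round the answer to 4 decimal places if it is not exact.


Sort by priority (ascending = highest first):
Order: [(1, 5), (2, 3), (3, 3), (4, 3)]
Completion times:
  Priority 1, burst=5, C=5
  Priority 2, burst=3, C=8
  Priority 3, burst=3, C=11
  Priority 4, burst=3, C=14
Average turnaround = 38/4 = 9.5

9.5


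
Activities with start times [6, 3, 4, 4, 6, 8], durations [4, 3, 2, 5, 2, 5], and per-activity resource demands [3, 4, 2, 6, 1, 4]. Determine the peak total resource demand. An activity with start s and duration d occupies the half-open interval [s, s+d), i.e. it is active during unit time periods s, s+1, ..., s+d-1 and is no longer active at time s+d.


Each activity i is active on [start_i, start_i + duration_i).
Compute total resource usage per time slot:
  t=0: active resources = [], total = 0
  t=1: active resources = [], total = 0
  t=2: active resources = [], total = 0
  t=3: active resources = [4], total = 4
  t=4: active resources = [4, 2, 6], total = 12
  t=5: active resources = [4, 2, 6], total = 12
  t=6: active resources = [3, 6, 1], total = 10
  t=7: active resources = [3, 6, 1], total = 10
  t=8: active resources = [3, 6, 4], total = 13
  t=9: active resources = [3, 4], total = 7
  t=10: active resources = [4], total = 4
  t=11: active resources = [4], total = 4
  t=12: active resources = [4], total = 4
Peak resource demand = 13

13
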